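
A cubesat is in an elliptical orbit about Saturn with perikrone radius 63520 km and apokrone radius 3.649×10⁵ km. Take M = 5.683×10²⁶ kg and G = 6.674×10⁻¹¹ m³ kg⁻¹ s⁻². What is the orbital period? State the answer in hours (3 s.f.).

μ = GM = 6.674×10⁻¹¹ × 5.683×10²⁶ = 3.793×10¹⁶ m³/s².
Semi-major axis a = (r_p + r_a)/2 = (63520 + 3.6490×10⁵)/2 = 2.1421×10⁵ km = 2.142×10⁸ m.
By Kepler's third law T = 2π√(a³/μ) = 2π × 1.610×10⁴ = 1.011×10⁵ s.
= 28.10 hours.

T ≈ 28.1 hours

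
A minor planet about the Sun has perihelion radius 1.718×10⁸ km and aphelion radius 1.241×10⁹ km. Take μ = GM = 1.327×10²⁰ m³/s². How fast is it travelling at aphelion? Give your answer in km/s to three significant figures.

v ≈ 5.10 km/s

Semi-major axis a = (r_p + r_a)/2 = 7.0640×10⁸ km = 7.064×10¹¹ m.
Vis-viva: v² = μ(2/r − 1/a) = 1.327×10²⁰ × (1.612×10⁻¹² − 1.416×10⁻¹²) = 2.601×10⁷ m²/s².
v = 5100 m/s = 5.100 km/s.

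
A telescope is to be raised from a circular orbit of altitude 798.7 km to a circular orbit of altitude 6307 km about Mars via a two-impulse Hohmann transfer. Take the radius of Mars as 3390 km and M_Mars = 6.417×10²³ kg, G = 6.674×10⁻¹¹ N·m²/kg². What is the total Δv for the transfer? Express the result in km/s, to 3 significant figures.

Δv_total ≈ 1.05 km/s

μ = GM = 6.674×10⁻¹¹ × 6.417×10²³ = 4.283×10¹³ m³/s².
r₁ = 3390 + 798.7 = 4188.7 km = 4.1887×10⁶ m.
r₂ = 3390 + 6307 = 9697.0 km = 9.6970×10⁶ m.
Transfer ellipse a_t = (r₁ + r₂)/2 = 6.943×10⁶ m.
At r₁: circular v_c1 = √(μ/r₁) = 3198 m/s; transfer-periapsis v_p = √[μ(2/r₁ − 1/a_t)] = 3779 m/s.
Δv₁ = v_p − v_c1 = 581.4 m/s.
At r₂: circular v_c2 = √(μ/r₂) = 2102 m/s; transfer-apoapsis v_a = √[μ(2/r₂ − 1/a_t)] = 1632 m/s.
Δv₂ = v_c2 − v_a = 469.2 m/s.
Total Δv = Δv₁ + Δv₂ = 1051 m/s = 1.051 km/s.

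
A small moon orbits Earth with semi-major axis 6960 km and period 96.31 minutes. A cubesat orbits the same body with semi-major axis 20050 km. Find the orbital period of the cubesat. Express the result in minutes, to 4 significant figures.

T₂ ≈ 470.9 minutes

Kepler's third law: T² ∝ a³, so T₂ = T₁ (a₂/a₁)^(3/2).
a₂/a₁ = 2.881, (a₂/a₁)^(3/2) = 4.889.
T₂ = 96.31 × 4.889 = 470.9 minutes.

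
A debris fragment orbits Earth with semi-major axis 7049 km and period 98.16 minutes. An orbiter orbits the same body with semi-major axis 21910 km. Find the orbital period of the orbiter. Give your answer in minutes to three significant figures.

T₂ ≈ 538 minutes

Kepler's third law: T² ∝ a³, so T₂ = T₁ (a₂/a₁)^(3/2).
a₂/a₁ = 3.108, (a₂/a₁)^(3/2) = 5.480.
T₂ = 98.16 × 5.480 = 537.9 minutes.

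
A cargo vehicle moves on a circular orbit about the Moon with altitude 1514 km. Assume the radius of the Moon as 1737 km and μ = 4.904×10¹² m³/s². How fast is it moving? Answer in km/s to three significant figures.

r = 1737 + 1514 = 3251.0 km = 3.2510×10⁶ m.
For a circular orbit v = √(μ/r) = √(4.904×10¹² / 3.251×10⁶) = √(1.508×10⁶) = 1228 m/s.
That is 1.228 km/s.

v ≈ 1.23 km/s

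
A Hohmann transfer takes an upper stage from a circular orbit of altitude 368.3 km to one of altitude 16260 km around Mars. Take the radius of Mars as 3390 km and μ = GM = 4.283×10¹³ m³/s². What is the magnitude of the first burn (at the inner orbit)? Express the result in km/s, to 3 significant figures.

r₁ = 3390 + 368.3 = 3758.3 km = 3.7583×10⁶ m.
r₂ = 3390 + 16260 = 19650 km = 1.9650×10⁷ m.
Transfer ellipse a_t = (r₁ + r₂)/2 = 1.170×10⁷ m.
At r₁: circular v_c1 = √(μ/r₁) = 3376 m/s; transfer-periapsis v_p = √[μ(2/r₁ − 1/a_t)] = 4374 m/s.
Δv₁ = v_p − v_c1 = 998.3 m/s.
= 0.9983 km/s.

Δv ≈ 0.998 km/s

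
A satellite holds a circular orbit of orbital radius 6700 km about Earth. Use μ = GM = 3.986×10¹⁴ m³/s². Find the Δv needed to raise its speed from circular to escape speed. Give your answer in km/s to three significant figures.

Δv ≈ 3.19 km/s

r = 6700 km = 6.700×10⁶ m.
Circular speed v_c = √(μ/r) = 7713 m/s.
Escape speed v_esc = √(2μ/r) = √2 × v_c = 10910 m/s.
Δv = v_esc − v_c = 3195 m/s = 3.195 km/s.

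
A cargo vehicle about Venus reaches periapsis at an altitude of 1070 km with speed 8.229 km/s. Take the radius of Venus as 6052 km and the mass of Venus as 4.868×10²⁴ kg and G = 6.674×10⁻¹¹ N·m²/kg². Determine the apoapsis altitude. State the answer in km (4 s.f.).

μ = GM = 6.674×10⁻¹¹ × 4.868×10²⁴ = 3.249×10¹⁴ m³/s².
r_p = 6052 + 1070 = 7122.0 km = 7.122×10⁶ m.
Specific energy ε = v²/2 − μ/r = -1.176×10⁷ J/kg, so a = −μ/(2ε) = 1.381×10⁷ m.
The apsides satisfy r_p + r_a = 2a, so the apoapsis radius is 2a − r_p = 2.051×10⁷ m = 20506 km.
Apoapsis altitude = 20506 − 6052 = 14454 km.

apoapsis altitude ≈ 14450 km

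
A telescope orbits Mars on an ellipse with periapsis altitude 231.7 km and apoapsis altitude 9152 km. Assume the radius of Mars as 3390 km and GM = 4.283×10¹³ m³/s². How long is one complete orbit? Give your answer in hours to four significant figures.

T ≈ 6.127 hours

r_p = 3390 + 231.7 = 3621.7 km = 3.6217×10⁶ m.
r_a = 3390 + 9152 = 12542 km = 1.2542×10⁷ m.
Semi-major axis a = (r_p + r_a)/2 = (3621.7 + 12542)/2 = 8081.9 km = 8.082×10⁶ m.
By Kepler's third law T = 2π√(a³/μ) = 2π × 3.511×10³ = 2.206×10⁴ s.
= 6.127 hours.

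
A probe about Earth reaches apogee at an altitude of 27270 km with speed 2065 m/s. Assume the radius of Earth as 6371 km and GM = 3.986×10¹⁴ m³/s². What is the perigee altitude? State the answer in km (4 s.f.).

perigee altitude ≈ 1011 km

r_a = 6371 + 27270 = 33641 km = 3.364×10⁷ m.
Specific energy ε = v²/2 − μ/r = -9.717×10⁶ J/kg, so a = −μ/(2ε) = 2.051×10⁷ m.
The apsides satisfy r_p + r_a = 2a, so the perigee radius is 2a − r_a = 7.382×10⁶ m = 7381.9 km.
Perigee altitude = 7381.9 − 6371 = 1010.9 km.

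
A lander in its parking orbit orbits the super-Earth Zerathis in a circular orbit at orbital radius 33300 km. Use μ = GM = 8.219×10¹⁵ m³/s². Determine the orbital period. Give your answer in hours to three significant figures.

r = 33300 km = 3.330×10⁷ m.
Kepler's third law: T = 2π√(r³/μ) = 2π√((3.330×10⁷)³ / 8.219×10¹⁵).
r³/μ = 4.493×10⁶ s², so T = 2π × 2.120×10³ = 1.332×10⁴ s.
Converting: 1.332×10⁴ s ÷ 3600 = 3.699 hours.

T ≈ 3.70 hours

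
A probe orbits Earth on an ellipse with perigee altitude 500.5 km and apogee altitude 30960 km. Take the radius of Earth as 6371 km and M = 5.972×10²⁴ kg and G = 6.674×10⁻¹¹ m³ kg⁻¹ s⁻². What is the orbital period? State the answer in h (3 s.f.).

μ = GM = 6.674×10⁻¹¹ × 5.972×10²⁴ = 3.986×10¹⁴ m³/s².
r_p = 6371 + 500.5 = 6871.5 km = 6.8715×10⁶ m.
r_a = 6371 + 30960 = 37331 km = 3.7331×10⁷ m.
Semi-major axis a = (r_p + r_a)/2 = (6871.5 + 37331)/2 = 22101 km = 2.210×10⁷ m.
By Kepler's third law T = 2π√(a³/μ) = 2π × 5.204×10³ = 3.270×10⁴ s.
= 9.083 h.

T ≈ 9.08 h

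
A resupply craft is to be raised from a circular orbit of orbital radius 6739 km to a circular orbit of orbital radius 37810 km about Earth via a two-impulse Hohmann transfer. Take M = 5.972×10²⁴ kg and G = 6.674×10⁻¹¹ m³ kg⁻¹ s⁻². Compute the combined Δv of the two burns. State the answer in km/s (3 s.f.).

μ = GM = 6.674×10⁻¹¹ × 5.972×10²⁴ = 3.986×10¹⁴ m³/s².
r₁ = 6739 km = 6.739×10⁶ m.
r₂ = 37810 km = 3.781×10⁷ m.
Transfer ellipse a_t = (r₁ + r₂)/2 = 2.227×10⁷ m.
At r₁: circular v_c1 = √(μ/r₁) = 7691 m/s; transfer-perigee v_p = √[μ(2/r₁ − 1/a_t)] = 10020 m/s.
Δv₁ = v_p − v_c1 = 2329 m/s.
At r₂: circular v_c2 = √(μ/r₂) = 3247 m/s; transfer-apogee v_a = √[μ(2/r₂ − 1/a_t)] = 1786 m/s.
Δv₂ = v_c2 − v_a = 1461 m/s.
Total Δv = Δv₁ + Δv₂ = 3790 m/s = 3.790 km/s.

Δv_total ≈ 3.79 km/s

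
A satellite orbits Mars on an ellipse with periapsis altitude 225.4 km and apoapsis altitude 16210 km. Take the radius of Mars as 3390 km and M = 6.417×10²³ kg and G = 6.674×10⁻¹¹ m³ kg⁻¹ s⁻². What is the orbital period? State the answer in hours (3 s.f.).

T ≈ 10.5 hours

μ = GM = 6.674×10⁻¹¹ × 6.417×10²³ = 4.283×10¹³ m³/s².
r_p = 3390 + 225.4 = 3615.4 km = 3.6154×10⁶ m.
r_a = 3390 + 16210 = 19600 km = 1.9600×10⁷ m.
Semi-major axis a = (r_p + r_a)/2 = (3615.4 + 19600)/2 = 11608 km = 1.161×10⁷ m.
By Kepler's third law T = 2π√(a³/μ) = 2π × 6.043×10³ = 3.797×10⁴ s.
= 10.55 hours.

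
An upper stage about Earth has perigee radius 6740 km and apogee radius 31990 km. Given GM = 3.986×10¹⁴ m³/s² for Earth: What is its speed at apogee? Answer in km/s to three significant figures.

v ≈ 2.08 km/s

Semi-major axis a = (r_p + r_a)/2 = 19365 km = 1.936×10⁷ m.
Vis-viva: v² = μ(2/r − 1/a) = 3.986×10¹⁴ × (6.252×10⁻⁸ − 5.164×10⁻⁸) = 4.337×10⁶ m²/s².
v = 2082 m/s = 2.082 km/s.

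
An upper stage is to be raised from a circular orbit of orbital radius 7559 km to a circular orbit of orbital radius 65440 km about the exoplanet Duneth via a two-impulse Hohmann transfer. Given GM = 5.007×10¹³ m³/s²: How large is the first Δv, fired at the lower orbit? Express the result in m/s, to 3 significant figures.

Δv ≈ 872 m/s

r₁ = 7559 km = 7.559×10⁶ m.
r₂ = 65440 km = 6.544×10⁷ m.
Transfer ellipse a_t = (r₁ + r₂)/2 = 3.650×10⁷ m.
At r₁: circular v_c1 = √(μ/r₁) = 2574 m/s; transfer-periapsis v_p = √[μ(2/r₁ − 1/a_t)] = 3446 m/s.
Δv₁ = v_p − v_c1 = 872.5 m/s.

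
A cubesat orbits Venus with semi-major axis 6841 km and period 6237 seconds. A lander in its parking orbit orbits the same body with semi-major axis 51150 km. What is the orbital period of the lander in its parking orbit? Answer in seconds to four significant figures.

Kepler's third law: T² ∝ a³, so T₂ = T₁ (a₂/a₁)^(3/2).
a₂/a₁ = 7.477, (a₂/a₁)^(3/2) = 20.45.
T₂ = 6237 × 20.45 = 1.275×10⁵ seconds.

T₂ ≈ 1.275×10⁵ seconds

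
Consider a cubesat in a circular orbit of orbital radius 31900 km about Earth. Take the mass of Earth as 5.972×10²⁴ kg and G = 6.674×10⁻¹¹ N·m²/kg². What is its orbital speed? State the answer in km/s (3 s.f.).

μ = GM = 6.674×10⁻¹¹ × 5.972×10²⁴ = 3.986×10¹⁴ m³/s².
r = 31900 km = 3.190×10⁷ m.
For a circular orbit v = √(μ/r) = √(3.986×10¹⁴ / 3.190×10⁷) = √(1.249×10⁷) = 3535 m/s.
That is 3.535 km/s.

v ≈ 3.53 km/s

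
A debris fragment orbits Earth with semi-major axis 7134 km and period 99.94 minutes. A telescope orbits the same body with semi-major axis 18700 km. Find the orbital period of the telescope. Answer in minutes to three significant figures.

T₂ ≈ 424 minutes

Kepler's third law: T² ∝ a³, so T₂ = T₁ (a₂/a₁)^(3/2).
a₂/a₁ = 2.621, (a₂/a₁)^(3/2) = 4.244.
T₂ = 99.94 × 4.244 = 424.1 minutes.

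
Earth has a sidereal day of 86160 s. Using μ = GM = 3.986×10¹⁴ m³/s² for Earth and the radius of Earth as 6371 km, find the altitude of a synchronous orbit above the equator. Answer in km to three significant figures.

h_sync ≈ 35800 km

A synchronous orbit has period T, so by Kepler's third law a = (μT²/4π²)^(1/3).
μT²/4π² = 3.986×10¹⁴ × (8.616×10⁴)² / 39.48 = 7.495×10²² m³.
a = 4.216×10⁷ m = 42163 km.
Altitude h = a − R = 42163 − 6371 = 35792 km.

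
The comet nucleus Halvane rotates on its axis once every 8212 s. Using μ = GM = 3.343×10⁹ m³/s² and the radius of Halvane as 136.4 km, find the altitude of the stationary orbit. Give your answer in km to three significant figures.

h_sync ≈ 42.3 km

A synchronous orbit has period T, so by Kepler's third law a = (μT²/4π²)^(1/3).
μT²/4π² = 3.343×10⁹ × (8.212×10³)² / 39.48 = 5.711×10¹⁵ m³.
a = 1.787×10⁵ m = 178.74 km.
Altitude h = a − R = 178.74 − 136.4 = 42.341 km.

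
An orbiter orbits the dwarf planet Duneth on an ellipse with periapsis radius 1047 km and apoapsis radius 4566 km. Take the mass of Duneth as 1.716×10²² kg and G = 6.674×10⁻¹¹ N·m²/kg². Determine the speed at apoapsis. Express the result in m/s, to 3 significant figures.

v ≈ 306 m/s

μ = GM = 6.674×10⁻¹¹ × 1.716×10²² = 1.145×10¹² m³/s².
Semi-major axis a = (r_p + r_a)/2 = 2806.5 km = 2.806×10⁶ m.
Vis-viva: v² = μ(2/r − 1/a) = 1.145×10¹² × (4.380×10⁻⁷ − 3.563×10⁻⁷) = 9.357×10⁴ m²/s².
v = 305.9 m/s.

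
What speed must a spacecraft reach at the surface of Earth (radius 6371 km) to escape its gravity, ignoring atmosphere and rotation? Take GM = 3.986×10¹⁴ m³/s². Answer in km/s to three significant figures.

r = R = 6.371×10⁶ m.
Escape speed v_esc = √(2μ/r) = √(2 × 3.986×10¹⁴ / 6.371×10⁶) = √(1.251×10⁸) = 11190 m/s.
= 11.19 km/s.

v_esc ≈ 11.2 km/s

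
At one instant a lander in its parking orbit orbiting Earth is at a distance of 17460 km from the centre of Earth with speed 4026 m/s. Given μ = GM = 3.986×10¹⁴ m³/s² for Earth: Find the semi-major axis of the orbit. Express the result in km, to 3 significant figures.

a ≈ 13500 km

r = 1.746×10⁷ m.
Vis-viva rearranged: 1/a = 2/r − v²/μ = 1.145×10⁻⁷ − 4.066×10⁻⁸ = 7.388×10⁻⁸ m⁻¹.
a = 1.353×10⁷ m = 13535 km.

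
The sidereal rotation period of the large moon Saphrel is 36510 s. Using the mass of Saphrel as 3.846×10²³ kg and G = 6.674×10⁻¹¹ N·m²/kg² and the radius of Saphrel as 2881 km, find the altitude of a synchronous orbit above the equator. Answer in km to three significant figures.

μ = GM = 6.674×10⁻¹¹ × 3.846×10²³ = 2.567×10¹³ m³/s².
A synchronous orbit has period T, so by Kepler's third law a = (μT²/4π²)^(1/3).
μT²/4π² = 2.567×10¹³ × (3.651×10⁴)² / 39.48 = 8.667×10²⁰ m³.
a = 9.534×10⁶ m = 9534.2 km.
Altitude h = a − R = 9534.2 − 2881 = 6653.2 km.

h_sync ≈ 6650 km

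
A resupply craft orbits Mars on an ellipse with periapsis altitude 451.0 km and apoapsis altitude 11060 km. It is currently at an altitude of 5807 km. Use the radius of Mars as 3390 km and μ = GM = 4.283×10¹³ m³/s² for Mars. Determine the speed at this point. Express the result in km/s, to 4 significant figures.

r_p = 3390 + 451.0 = 3841.0 km = 3.8410×10⁶ m.
r_a = 3390 + 11060 = 14450 km = 1.4450×10⁷ m.
r = 3390 + 5807 = 9197.0 km = 9.197×10⁶ m.
Semi-major axis a = (r_p + r_a)/2 = 9145.5 km = 9.146×10⁶ m.
Vis-viva: v² = μ(2/r − 1/a) = 4.283×10¹³ × (2.175×10⁻⁷ − 1.093×10⁻⁷) = 4.631×10⁶ m²/s².
v = 2152 m/s = 2.152 km/s.

v ≈ 2.152 km/s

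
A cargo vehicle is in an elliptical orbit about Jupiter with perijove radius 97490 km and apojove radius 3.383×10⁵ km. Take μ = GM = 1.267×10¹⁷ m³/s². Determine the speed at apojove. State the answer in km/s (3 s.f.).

v ≈ 12.9 km/s

Semi-major axis a = (r_p + r_a)/2 = 2.1790×10⁵ km = 2.179×10⁸ m.
Vis-viva: v² = μ(2/r − 1/a) = 1.267×10¹⁷ × (5.912×10⁻⁹ − 4.589×10⁻⁹) = 1.676×10⁸ m²/s².
v = 12940 m/s = 12.94 km/s.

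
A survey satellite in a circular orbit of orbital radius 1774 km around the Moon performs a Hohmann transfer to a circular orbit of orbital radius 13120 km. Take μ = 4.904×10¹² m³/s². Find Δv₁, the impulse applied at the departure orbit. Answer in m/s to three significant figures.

Δv ≈ 544 m/s

r₁ = 1774 km = 1.774×10⁶ m.
r₂ = 13120 km = 1.312×10⁷ m.
Transfer ellipse a_t = (r₁ + r₂)/2 = 7.447×10⁶ m.
At r₁: circular v_c1 = √(μ/r₁) = 1663 m/s; transfer-perilune v_p = √[μ(2/r₁ − 1/a_t)] = 2207 m/s.
Δv₁ = v_p − v_c1 = 544.2 m/s.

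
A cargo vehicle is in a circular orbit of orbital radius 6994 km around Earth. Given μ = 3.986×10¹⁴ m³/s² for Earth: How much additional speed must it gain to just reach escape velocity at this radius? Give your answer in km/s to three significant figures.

Δv ≈ 3.13 km/s

r = 6994 km = 6.994×10⁶ m.
Circular speed v_c = √(μ/r) = 7549 m/s.
Escape speed v_esc = √(2μ/r) = √2 × v_c = 10680 m/s.
Δv = v_esc − v_c = 3127 m/s = 3.127 km/s.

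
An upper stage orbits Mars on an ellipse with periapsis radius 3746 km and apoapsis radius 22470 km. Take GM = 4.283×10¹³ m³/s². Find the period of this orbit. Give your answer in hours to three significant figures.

T ≈ 12.7 hours

Semi-major axis a = (r_p + r_a)/2 = (3746.0 + 22470)/2 = 13108 km = 1.311×10⁷ m.
By Kepler's third law T = 2π√(a³/μ) = 2π × 7.252×10³ = 4.556×10⁴ s.
= 12.66 hours.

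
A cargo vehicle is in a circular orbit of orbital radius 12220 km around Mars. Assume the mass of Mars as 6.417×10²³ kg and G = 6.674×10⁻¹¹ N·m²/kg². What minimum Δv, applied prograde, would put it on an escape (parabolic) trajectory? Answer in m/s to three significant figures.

μ = GM = 6.674×10⁻¹¹ × 6.417×10²³ = 4.283×10¹³ m³/s².
r = 12220 km = 1.222×10⁷ m.
Circular speed v_c = √(μ/r) = 1872 m/s.
Escape speed v_esc = √(2μ/r) = √2 × v_c = 2648 m/s.
Δv = v_esc − v_c = 775.4 m/s.

Δv ≈ 775 m/s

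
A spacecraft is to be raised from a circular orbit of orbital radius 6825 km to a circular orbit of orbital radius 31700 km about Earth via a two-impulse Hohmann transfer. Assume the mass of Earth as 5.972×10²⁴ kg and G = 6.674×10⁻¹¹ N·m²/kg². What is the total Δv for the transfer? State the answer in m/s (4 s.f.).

Δv_total ≈ 3597 m/s

μ = GM = 6.674×10⁻¹¹ × 5.972×10²⁴ = 3.986×10¹⁴ m³/s².
r₁ = 6825 km = 6.825×10⁶ m.
r₂ = 31700 km = 3.170×10⁷ m.
Transfer ellipse a_t = (r₁ + r₂)/2 = 1.926×10⁷ m.
At r₁: circular v_c1 = √(μ/r₁) = 7642 m/s; transfer-perigee v_p = √[μ(2/r₁ − 1/a_t)] = 9803 m/s.
Δv₁ = v_p − v_c1 = 2161 m/s.
At r₂: circular v_c2 = √(μ/r₂) = 3546 m/s; transfer-apogee v_a = √[μ(2/r₂ − 1/a_t)] = 2111 m/s.
Δv₂ = v_c2 − v_a = 1435 m/s.
Total Δv = Δv₁ + Δv₂ = 3597 m/s.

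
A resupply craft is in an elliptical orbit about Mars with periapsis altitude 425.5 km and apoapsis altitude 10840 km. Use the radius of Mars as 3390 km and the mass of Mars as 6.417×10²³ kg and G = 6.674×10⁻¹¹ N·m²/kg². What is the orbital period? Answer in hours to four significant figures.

μ = GM = 6.674×10⁻¹¹ × 6.417×10²³ = 4.283×10¹³ m³/s².
r_p = 3390 + 425.5 = 3815.5 km = 3.8155×10⁶ m.
r_a = 3390 + 10840 = 14230 km = 1.4230×10⁷ m.
Semi-major axis a = (r_p + r_a)/2 = (3815.5 + 14230)/2 = 9022.8 km = 9.023×10⁶ m.
By Kepler's third law T = 2π√(a³/μ) = 2π × 4.141×10³ = 2.602×10⁴ s.
= 7.228 hours.

T ≈ 7.228 hours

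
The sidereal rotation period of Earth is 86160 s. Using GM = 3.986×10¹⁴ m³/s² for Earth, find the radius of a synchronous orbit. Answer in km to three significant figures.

A synchronous orbit has period T, so by Kepler's third law a = (μT²/4π²)^(1/3).
μT²/4π² = 3.986×10¹⁴ × (8.616×10⁴)² / 39.48 = 7.495×10²² m³.
a = 4.216×10⁷ m = 42163 km.

r_sync ≈ 42200 km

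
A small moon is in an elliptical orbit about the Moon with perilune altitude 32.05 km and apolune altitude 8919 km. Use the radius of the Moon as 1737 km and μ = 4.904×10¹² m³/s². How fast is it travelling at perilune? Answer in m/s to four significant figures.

v ≈ 2181 m/s

r_p = 1737 + 32.05 = 1769.0 km = 1.7690×10⁶ m.
r_a = 1737 + 8919 = 10656 km = 1.0656×10⁷ m.
Semi-major axis a = (r_p + r_a)/2 = 6212.5 km = 6.213×10⁶ m.
Vis-viva: v² = μ(2/r − 1/a) = 4.904×10¹² × (1.131×10⁻⁶ − 1.610×10⁻⁷) = 4.755×10⁶ m²/s².
v = 2181 m/s.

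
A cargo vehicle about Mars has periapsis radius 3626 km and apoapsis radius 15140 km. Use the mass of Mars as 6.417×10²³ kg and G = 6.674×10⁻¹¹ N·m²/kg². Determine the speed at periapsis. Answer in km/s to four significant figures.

v ≈ 4.366 km/s

μ = GM = 6.674×10⁻¹¹ × 6.417×10²³ = 4.283×10¹³ m³/s².
Semi-major axis a = (r_p + r_a)/2 = 9383.0 km = 9.383×10⁶ m.
Vis-viva: v² = μ(2/r − 1/a) = 4.283×10¹³ × (5.516×10⁻⁷ − 1.066×10⁻⁷) = 1.906×10⁷ m²/s².
v = 4366 m/s = 4.366 km/s.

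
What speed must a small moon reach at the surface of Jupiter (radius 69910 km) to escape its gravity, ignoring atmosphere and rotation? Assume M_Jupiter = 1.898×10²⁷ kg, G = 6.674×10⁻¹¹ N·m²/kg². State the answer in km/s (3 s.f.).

v_esc ≈ 60.2 km/s

μ = GM = 6.674×10⁻¹¹ × 1.898×10²⁷ = 1.267×10¹⁷ m³/s².
r = R = 6.991×10⁷ m.
Escape speed v_esc = √(2μ/r) = √(2 × 1.267×10¹⁷ / 6.991×10⁷) = √(3.624×10⁹) = 60200 m/s.
= 60.20 km/s.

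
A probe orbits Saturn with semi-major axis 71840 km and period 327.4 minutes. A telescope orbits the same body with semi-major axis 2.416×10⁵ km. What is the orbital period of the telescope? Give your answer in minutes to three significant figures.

T₂ ≈ 2020 minutes

Kepler's third law: T² ∝ a³, so T₂ = T₁ (a₂/a₁)^(3/2).
a₂/a₁ = 3.363, (a₂/a₁)^(3/2) = 6.167.
T₂ = 327.4 × 6.167 = 2019 minutes.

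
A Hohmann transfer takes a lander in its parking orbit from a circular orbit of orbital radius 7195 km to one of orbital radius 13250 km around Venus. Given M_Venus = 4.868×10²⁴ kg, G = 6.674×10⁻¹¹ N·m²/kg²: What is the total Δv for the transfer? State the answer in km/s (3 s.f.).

μ = GM = 6.674×10⁻¹¹ × 4.868×10²⁴ = 3.249×10¹⁴ m³/s².
r₁ = 7195 km = 7.195×10⁶ m.
r₂ = 13250 km = 1.325×10⁷ m.
Transfer ellipse a_t = (r₁ + r₂)/2 = 1.022×10⁷ m.
At r₁: circular v_c1 = √(μ/r₁) = 6720 m/s; transfer-periapsis v_p = √[μ(2/r₁ − 1/a_t)] = 7650 m/s.
Δv₁ = v_p − v_c1 = 930.6 m/s.
At r₂: circular v_c2 = √(μ/r₂) = 4952 m/s; transfer-apoapsis v_a = √[μ(2/r₂ − 1/a_t)] = 4154 m/s.
Δv₂ = v_c2 − v_a = 797.5 m/s.
Total Δv = Δv₁ + Δv₂ = 1728 m/s = 1.728 km/s.

Δv_total ≈ 1.73 km/s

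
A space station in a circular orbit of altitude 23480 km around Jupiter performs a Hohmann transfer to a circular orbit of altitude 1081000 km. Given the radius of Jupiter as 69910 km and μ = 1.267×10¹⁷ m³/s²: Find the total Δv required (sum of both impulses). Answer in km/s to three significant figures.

Δv_total ≈ 19.7 km/s

r₁ = 69910 + 23480 = 93390 km = 9.3390×10⁷ m.
r₂ = 69910 + 1081000 = 1150900 km = 1.1509×10⁹ m.
Transfer ellipse a_t = (r₁ + r₂)/2 = 6.222×10⁸ m.
At r₁: circular v_c1 = √(μ/r₁) = 36830 m/s; transfer-perijove v_p = √[μ(2/r₁ − 1/a_t)] = 50100 m/s.
Δv₁ = v_p − v_c1 = 13260 m/s.
At r₂: circular v_c2 = √(μ/r₂) = 10490 m/s; transfer-apojove v_a = √[μ(2/r₂ − 1/a_t)] = 4065 m/s.
Δv₂ = v_c2 − v_a = 6427 m/s.
Total Δv = Δv₁ + Δv₂ = 19690 m/s = 19.69 km/s.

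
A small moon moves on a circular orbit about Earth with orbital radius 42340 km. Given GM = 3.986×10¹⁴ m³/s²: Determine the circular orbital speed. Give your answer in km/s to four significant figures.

v ≈ 3.068 km/s

r = 42340 km = 4.234×10⁷ m.
For a circular orbit v = √(μ/r) = √(3.986×10¹⁴ / 4.234×10⁷) = √(9.414×10⁶) = 3068 m/s.
That is 3.068 km/s.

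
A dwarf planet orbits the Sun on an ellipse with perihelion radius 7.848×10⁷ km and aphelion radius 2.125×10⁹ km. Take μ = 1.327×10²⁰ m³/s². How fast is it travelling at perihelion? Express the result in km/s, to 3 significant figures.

Semi-major axis a = (r_p + r_a)/2 = 1.1017×10⁹ km = 1.102×10¹² m.
Vis-viva: v² = μ(2/r − 1/a) = 1.327×10²⁰ × (2.548×10⁻¹¹ − 9.077×10⁻¹³) = 3.261×10⁹ m²/s².
v = 57110 m/s = 57.11 km/s.

v ≈ 57.1 km/s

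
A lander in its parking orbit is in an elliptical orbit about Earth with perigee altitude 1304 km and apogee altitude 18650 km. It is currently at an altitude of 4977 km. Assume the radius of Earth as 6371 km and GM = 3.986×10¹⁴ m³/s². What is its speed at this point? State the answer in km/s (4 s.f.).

r_p = 6371 + 1304 = 7675.0 km = 7.6750×10⁶ m.
r_a = 6371 + 18650 = 25021 km = 2.5021×10⁷ m.
r = 6371 + 4977 = 11348 km = 1.135×10⁷ m.
Semi-major axis a = (r_p + r_a)/2 = 16348 km = 1.635×10⁷ m.
Vis-viva: v² = μ(2/r − 1/a) = 3.986×10¹⁴ × (1.762×10⁻⁷ − 6.117×10⁻⁸) = 4.587×10⁷ m²/s².
v = 6773 m/s = 6.773 km/s.

v ≈ 6.773 km/s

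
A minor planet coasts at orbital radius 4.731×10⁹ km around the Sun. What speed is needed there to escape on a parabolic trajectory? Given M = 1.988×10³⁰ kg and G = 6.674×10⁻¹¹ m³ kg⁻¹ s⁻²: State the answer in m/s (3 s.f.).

μ = GM = 6.674×10⁻¹¹ × 1.988×10³⁰ = 1.327×10²⁰ m³/s².
r = 4.731×10⁹ km = 4.731×10¹² m.
Escape speed v_esc = √(2μ/r) = √(2 × 1.327×10²⁰ / 4.731×10¹²) = √(5.609×10⁷) = 7489 m/s.

v_esc ≈ 7490 m/s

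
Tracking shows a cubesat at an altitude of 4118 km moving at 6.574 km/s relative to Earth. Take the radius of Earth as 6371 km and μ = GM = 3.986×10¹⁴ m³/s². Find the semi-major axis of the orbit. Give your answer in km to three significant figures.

r = 6371 + 4118 = 10489 km = 1.049×10⁷ m.
Vis-viva rearranged: 1/a = 2/r − v²/μ = 1.907×10⁻⁷ − 1.084×10⁻⁷ = 8.225×10⁻⁸ m⁻¹.
a = 1.216×10⁷ m = 12158 km.

a ≈ 12200 km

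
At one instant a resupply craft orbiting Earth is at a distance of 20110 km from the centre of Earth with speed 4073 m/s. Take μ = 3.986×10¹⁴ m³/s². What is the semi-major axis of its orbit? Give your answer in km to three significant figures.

r = 2.011×10⁷ m.
Specific orbital energy ε = v²/2 − μ/r = (4073)²/2 − 3.986×10¹⁴/2.011×10⁷ = -1.153×10⁷ J/kg.
Since ε = −μ/(2a), a = −μ/(2ε) = 1.729×10⁷ m = 17291 km.

a ≈ 17300 km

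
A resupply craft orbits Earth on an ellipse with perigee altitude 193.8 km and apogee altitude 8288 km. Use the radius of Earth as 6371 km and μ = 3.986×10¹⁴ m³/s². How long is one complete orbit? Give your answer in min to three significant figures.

T ≈ 181 min

r_p = 6371 + 193.8 = 6564.8 km = 6.5648×10⁶ m.
r_a = 6371 + 8288 = 14659 km = 1.4659×10⁷ m.
Semi-major axis a = (r_p + r_a)/2 = (6564.8 + 14659)/2 = 10612 km = 1.061×10⁷ m.
By Kepler's third law T = 2π√(a³/μ) = 2π × 1.731×10³ = 1.088×10⁴ s.
= 181.3 min.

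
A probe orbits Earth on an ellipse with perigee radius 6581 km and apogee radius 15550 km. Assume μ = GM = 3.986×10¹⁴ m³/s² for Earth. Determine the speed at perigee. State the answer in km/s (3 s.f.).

v ≈ 9.23 km/s

Semi-major axis a = (r_p + r_a)/2 = 11066 km = 1.107×10⁷ m.
Vis-viva: v² = μ(2/r − 1/a) = 3.986×10¹⁴ × (3.039×10⁻⁷ − 9.037×10⁻⁸) = 8.511×10⁷ m²/s².
v = 9226 m/s = 9.226 km/s.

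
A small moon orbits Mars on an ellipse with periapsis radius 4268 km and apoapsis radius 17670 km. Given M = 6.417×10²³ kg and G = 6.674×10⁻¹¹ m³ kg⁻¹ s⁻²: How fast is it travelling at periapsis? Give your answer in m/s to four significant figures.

μ = GM = 6.674×10⁻¹¹ × 6.417×10²³ = 4.283×10¹³ m³/s².
Semi-major axis a = (r_p + r_a)/2 = 10969 km = 1.097×10⁷ m.
Vis-viva: v² = μ(2/r − 1/a) = 4.283×10¹³ × (4.686×10⁻⁷ − 9.117×10⁻⁸) = 1.616×10⁷ m²/s².
v = 4021 m/s.

v ≈ 4021 m/s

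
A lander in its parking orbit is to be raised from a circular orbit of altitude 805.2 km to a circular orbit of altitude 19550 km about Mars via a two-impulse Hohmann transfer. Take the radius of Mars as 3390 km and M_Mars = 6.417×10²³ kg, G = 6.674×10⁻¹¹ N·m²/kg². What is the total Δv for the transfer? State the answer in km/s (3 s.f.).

Δv_total ≈ 1.57 km/s

μ = GM = 6.674×10⁻¹¹ × 6.417×10²³ = 4.283×10¹³ m³/s².
r₁ = 3390 + 805.2 = 4195.2 km = 4.1952×10⁶ m.
r₂ = 3390 + 19550 = 22940 km = 2.2940×10⁷ m.
Transfer ellipse a_t = (r₁ + r₂)/2 = 1.357×10⁷ m.
At r₁: circular v_c1 = √(μ/r₁) = 3195 m/s; transfer-periapsis v_p = √[μ(2/r₁ − 1/a_t)] = 4155 m/s.
Δv₁ = v_p − v_c1 = 959.5 m/s.
At r₂: circular v_c2 = √(μ/r₂) = 1366 m/s; transfer-apoapsis v_a = √[μ(2/r₂ − 1/a_t)] = 759.8 m/s.
Δv₂ = v_c2 − v_a = 606.6 m/s.
Total Δv = Δv₁ + Δv₂ = 1566 m/s = 1.566 km/s.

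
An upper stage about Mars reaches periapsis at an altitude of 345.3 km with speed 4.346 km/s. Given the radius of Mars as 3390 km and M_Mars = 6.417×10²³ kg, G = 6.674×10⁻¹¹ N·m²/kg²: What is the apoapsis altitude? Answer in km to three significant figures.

apoapsis altitude ≈ 14100 km

μ = GM = 6.674×10⁻¹¹ × 6.417×10²³ = 4.283×10¹³ m³/s².
r_p = 3390 + 345.3 = 3735.3 km = 3.735×10⁶ m.
Specific energy ε = v²/2 − μ/r = -2.022×10⁶ J/kg, so a = −μ/(2ε) = 1.059×10⁷ m.
The apsides satisfy r_p + r_a = 2a, so the apoapsis radius is 2a − r_p = 1.745×10⁷ m = 17449 km.
Apoapsis altitude = 17449 − 3390 = 14059 km.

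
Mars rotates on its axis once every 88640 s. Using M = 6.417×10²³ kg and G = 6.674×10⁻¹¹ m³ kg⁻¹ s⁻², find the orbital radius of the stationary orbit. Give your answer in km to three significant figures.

r_sync ≈ 20400 km

μ = GM = 6.674×10⁻¹¹ × 6.417×10²³ = 4.283×10¹³ m³/s².
A synchronous orbit has period T, so by Kepler's third law a = (μT²/4π²)^(1/3).
μT²/4π² = 4.283×10¹³ × (8.864×10⁴)² / 39.48 = 8.524×10²¹ m³.
a = 2.043×10⁷ m = 20427 km.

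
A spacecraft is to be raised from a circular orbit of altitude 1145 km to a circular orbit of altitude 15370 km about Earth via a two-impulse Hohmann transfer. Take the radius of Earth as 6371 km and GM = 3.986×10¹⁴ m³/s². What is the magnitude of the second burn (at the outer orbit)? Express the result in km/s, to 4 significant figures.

Δv ≈ 1.213 km/s

r₁ = 6371 + 1145 = 7516.0 km = 7.5160×10⁶ m.
r₂ = 6371 + 15370 = 21741 km = 2.1741×10⁷ m.
Transfer ellipse a_t = (r₁ + r₂)/2 = 1.463×10⁷ m.
At r₁: circular v_c1 = √(μ/r₁) = 7282 m/s; transfer-perigee v_p = √[μ(2/r₁ − 1/a_t)] = 8878 m/s.
At r₂: circular v_c2 = √(μ/r₂) = 4282 m/s; transfer-apogee v_a = √[μ(2/r₂ − 1/a_t)] = 3069 m/s.
Δv₂ = v_c2 − v_a = 1213 m/s.
= 1.213 km/s.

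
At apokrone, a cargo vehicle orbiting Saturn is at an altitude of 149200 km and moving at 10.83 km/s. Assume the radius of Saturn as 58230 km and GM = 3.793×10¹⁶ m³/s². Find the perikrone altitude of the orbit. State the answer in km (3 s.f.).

r_a = 58230 + 149200 = 2.0743×10⁵ km = 2.074×10⁸ m.
Specific energy ε = v²/2 − μ/r = -1.242×10⁸ J/kg, so a = −μ/(2ε) = 1.527×10⁸ m.
The apsides satisfy r_p + r_a = 2a, so the perikrone radius is 2a − r_a = 9.793×10⁷ m = 97934 km.
Perikrone altitude = 97934 − 58230 = 39704 km.

perikrone altitude ≈ 39700 km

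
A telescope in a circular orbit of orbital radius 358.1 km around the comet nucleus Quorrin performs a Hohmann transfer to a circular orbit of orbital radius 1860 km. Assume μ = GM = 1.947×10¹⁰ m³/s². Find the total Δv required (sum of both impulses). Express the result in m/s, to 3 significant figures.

r₁ = 358.1 km = 3.581×10⁵ m.
r₂ = 1860 km = 1.860×10⁶ m.
Transfer ellipse a_t = (r₁ + r₂)/2 = 1.109×10⁶ m.
At r₁: circular v_c1 = √(μ/r₁) = 233.2 m/s; transfer-periapsis v_p = √[μ(2/r₁ − 1/a_t)] = 302.0 m/s.
Δv₁ = v_p − v_c1 = 68.79 m/s.
At r₂: circular v_c2 = √(μ/r₂) = 102.3 m/s; transfer-apoapsis v_a = √[μ(2/r₂ − 1/a_t)] = 58.14 m/s.
Δv₂ = v_c2 − v_a = 44.17 m/s.
Total Δv = Δv₁ + Δv₂ = 113.0 m/s.

Δv_total ≈ 113 m/s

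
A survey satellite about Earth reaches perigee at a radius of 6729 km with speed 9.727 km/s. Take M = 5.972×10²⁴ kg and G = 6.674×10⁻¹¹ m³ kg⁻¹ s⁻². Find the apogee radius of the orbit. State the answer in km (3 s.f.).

μ = GM = 6.674×10⁻¹¹ × 5.972×10²⁴ = 3.986×10¹⁴ m³/s².
r_p = 6.729×10⁶ m.
Specific energy ε = v²/2 − μ/r = -1.192×10⁷ J/kg, so a = −μ/(2ε) = 1.671×10⁷ m.
The apsides satisfy r_p + r_a = 2a, so the apogee radius is 2a − r_p = 2.670×10⁷ m = 26695 km.

apogee radius ≈ 26700 km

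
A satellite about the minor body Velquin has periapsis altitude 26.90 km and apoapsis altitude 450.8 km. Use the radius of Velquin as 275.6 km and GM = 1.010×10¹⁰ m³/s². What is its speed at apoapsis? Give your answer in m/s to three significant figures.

v ≈ 90.4 m/s

r_p = 275.6 + 26.90 = 302.50 km = 3.0250×10⁵ m.
r_a = 275.6 + 450.8 = 726.40 km = 7.2640×10⁵ m.
Semi-major axis a = (r_p + r_a)/2 = 514.45 km = 5.145×10⁵ m.
Vis-viva: v² = μ(2/r − 1/a) = 1.010×10¹⁰ × (2.753×10⁻⁶ − 1.944×10⁻⁶) = 8.176×10³ m²/s².
v = 90.42 m/s.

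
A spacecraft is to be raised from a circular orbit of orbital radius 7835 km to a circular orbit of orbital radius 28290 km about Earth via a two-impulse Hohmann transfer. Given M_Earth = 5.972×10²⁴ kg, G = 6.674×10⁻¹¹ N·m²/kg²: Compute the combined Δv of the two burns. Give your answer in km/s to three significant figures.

Δv_total ≈ 3.08 km/s

μ = GM = 6.674×10⁻¹¹ × 5.972×10²⁴ = 3.986×10¹⁴ m³/s².
r₁ = 7835 km = 7.835×10⁶ m.
r₂ = 28290 km = 2.829×10⁷ m.
Transfer ellipse a_t = (r₁ + r₂)/2 = 1.806×10⁷ m.
At r₁: circular v_c1 = √(μ/r₁) = 7132 m/s; transfer-perigee v_p = √[μ(2/r₁ − 1/a_t)] = 8926 m/s.
Δv₁ = v_p − v_c1 = 1794 m/s.
At r₂: circular v_c2 = √(μ/r₂) = 3754 m/s; transfer-apogee v_a = √[μ(2/r₂ − 1/a_t)] = 2472 m/s.
Δv₂ = v_c2 − v_a = 1281 m/s.
Total Δv = Δv₁ + Δv₂ = 3075 m/s = 3.075 km/s.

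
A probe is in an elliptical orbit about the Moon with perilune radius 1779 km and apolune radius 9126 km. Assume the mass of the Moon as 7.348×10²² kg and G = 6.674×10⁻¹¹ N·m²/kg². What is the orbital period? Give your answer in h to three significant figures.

T ≈ 10.0 h

μ = GM = 6.674×10⁻¹¹ × 7.348×10²² = 4.904×10¹² m³/s².
Semi-major axis a = (r_p + r_a)/2 = (1779.0 + 9126.0)/2 = 5452.5 km = 5.452×10⁶ m.
By Kepler's third law T = 2π√(a³/μ) = 2π × 5.749×10³ = 3.612×10⁴ s.
= 10.03 h.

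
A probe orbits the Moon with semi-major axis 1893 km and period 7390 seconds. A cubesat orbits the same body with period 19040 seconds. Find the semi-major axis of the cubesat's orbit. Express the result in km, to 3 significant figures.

Kepler's third law: a³ ∝ T², so a₂ = a₁ (T₂/T₁)^(2/3).
T₂/T₁ = 2.576, (T₂/T₁)^(2/3) = 1.879.
a₂ = 1893 × 1.879 = 3558 km.

a₂ ≈ 3560 km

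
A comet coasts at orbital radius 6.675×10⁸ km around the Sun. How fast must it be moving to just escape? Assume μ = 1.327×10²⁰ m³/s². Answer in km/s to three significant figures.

r = 6.675×10⁸ km = 6.675×10¹¹ m.
Escape speed v_esc = √(2μ/r) = √(2 × 1.327×10²⁰ / 6.675×10¹¹) = √(3.976×10⁸) = 19940 m/s.
= 19.94 km/s.

v_esc ≈ 19.9 km/s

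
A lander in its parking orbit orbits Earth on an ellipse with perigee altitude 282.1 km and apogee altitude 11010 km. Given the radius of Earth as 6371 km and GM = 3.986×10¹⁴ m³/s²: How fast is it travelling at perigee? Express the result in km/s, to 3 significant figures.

r_p = 6371 + 282.1 = 6653.1 km = 6.6531×10⁶ m.
r_a = 6371 + 11010 = 17381 km = 1.7381×10⁷ m.
Semi-major axis a = (r_p + r_a)/2 = 12017 km = 1.202×10⁷ m.
Vis-viva: v² = μ(2/r − 1/a) = 3.986×10¹⁴ × (3.006×10⁻⁷ − 8.322×10⁻⁸) = 8.665×10⁷ m²/s².
v = 9309 m/s = 9.309 km/s.

v ≈ 9.31 km/s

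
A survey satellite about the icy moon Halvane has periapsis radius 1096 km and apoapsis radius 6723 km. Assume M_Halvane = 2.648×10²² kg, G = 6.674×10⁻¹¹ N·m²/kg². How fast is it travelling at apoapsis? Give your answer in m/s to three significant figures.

μ = GM = 6.674×10⁻¹¹ × 2.648×10²² = 1.767×10¹² m³/s².
Semi-major axis a = (r_p + r_a)/2 = 3909.5 km = 3.910×10⁶ m.
Vis-viva: v² = μ(2/r − 1/a) = 1.767×10¹² × (2.975×10⁻⁷ − 2.558×10⁻⁷) = 7.369×10⁴ m²/s².
v = 271.5 m/s.

v ≈ 271 m/s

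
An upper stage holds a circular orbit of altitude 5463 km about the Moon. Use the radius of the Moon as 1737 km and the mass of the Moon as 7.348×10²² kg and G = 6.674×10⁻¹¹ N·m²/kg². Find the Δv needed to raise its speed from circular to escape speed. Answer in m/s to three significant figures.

μ = GM = 6.674×10⁻¹¹ × 7.348×10²² = 4.904×10¹² m³/s².
r = 1737 + 5463 = 7200.0 km = 7.2000×10⁶ m.
Circular speed v_c = √(μ/r) = 825.3 m/s.
Escape speed v_esc = √(2μ/r) = √2 × v_c = 1167 m/s.
Δv = v_esc − v_c = 341.9 m/s.

Δv ≈ 342 m/s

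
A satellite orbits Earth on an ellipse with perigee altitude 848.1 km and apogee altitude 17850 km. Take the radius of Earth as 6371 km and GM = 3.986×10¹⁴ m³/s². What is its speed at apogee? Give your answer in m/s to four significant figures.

r_p = 6371 + 848.1 = 7219.1 km = 7.2191×10⁶ m.
r_a = 6371 + 17850 = 24221 km = 2.4221×10⁷ m.
Semi-major axis a = (r_p + r_a)/2 = 15720 km = 1.572×10⁷ m.
Vis-viva: v² = μ(2/r − 1/a) = 3.986×10¹⁴ × (8.257×10⁻⁸ − 6.361×10⁻⁸) = 7.557×10⁶ m²/s².
v = 2749 m/s.

v ≈ 2749 m/s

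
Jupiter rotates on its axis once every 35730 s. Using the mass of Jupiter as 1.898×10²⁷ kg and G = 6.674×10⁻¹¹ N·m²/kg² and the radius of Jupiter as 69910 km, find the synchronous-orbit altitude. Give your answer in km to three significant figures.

μ = GM = 6.674×10⁻¹¹ × 1.898×10²⁷ = 1.267×10¹⁷ m³/s².
A synchronous orbit has period T, so by Kepler's third law a = (μT²/4π²)^(1/3).
μT²/4π² = 1.267×10¹⁷ × (3.573×10⁴)² / 39.48 = 4.096×10²⁴ m³.
a = 1.600×10⁸ m = 1.6000×10⁵ km.
Altitude h = a − R = 1.6000×10⁵ − 69910 = 90094 km.

h_sync ≈ 90100 km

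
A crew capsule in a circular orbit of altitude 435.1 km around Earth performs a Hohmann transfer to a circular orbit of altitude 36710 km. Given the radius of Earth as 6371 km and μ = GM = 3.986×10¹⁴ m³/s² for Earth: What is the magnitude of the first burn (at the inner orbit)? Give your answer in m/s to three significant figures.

r₁ = 6371 + 435.1 = 6806.1 km = 6.8061×10⁶ m.
r₂ = 6371 + 36710 = 43081 km = 4.3081×10⁷ m.
Transfer ellipse a_t = (r₁ + r₂)/2 = 2.494×10⁷ m.
At r₁: circular v_c1 = √(μ/r₁) = 7653 m/s; transfer-perigee v_p = √[μ(2/r₁ − 1/a_t)] = 10060 m/s.
Δv₁ = v_p − v_c1 = 2405 m/s.

Δv ≈ 2400 m/s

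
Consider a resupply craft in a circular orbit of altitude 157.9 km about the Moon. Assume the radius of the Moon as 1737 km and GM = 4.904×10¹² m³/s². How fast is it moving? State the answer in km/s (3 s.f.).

v ≈ 1.61 km/s

r = 1737 + 157.9 = 1894.9 km = 1.8949×10⁶ m.
For a circular orbit v = √(μ/r) = √(4.904×10¹² / 1.895×10⁶) = √(2.588×10⁶) = 1609 m/s.
That is 1.609 km/s.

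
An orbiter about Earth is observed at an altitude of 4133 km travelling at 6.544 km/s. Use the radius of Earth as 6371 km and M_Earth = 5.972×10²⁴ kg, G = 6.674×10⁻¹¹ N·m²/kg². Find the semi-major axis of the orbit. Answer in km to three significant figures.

a ≈ 12100 km

μ = GM = 6.674×10⁻¹¹ × 5.972×10²⁴ = 3.986×10¹⁴ m³/s².
r = 6371 + 4133 = 10504 km = 1.050×10⁷ m.
Specific orbital energy ε = v²/2 − μ/r = (6544)²/2 − 3.986×10¹⁴/1.050×10⁷ = -1.653×10⁷ J/kg.
Since ε = −μ/(2a), a = −μ/(2ε) = 1.205×10⁷ m = 12054 km.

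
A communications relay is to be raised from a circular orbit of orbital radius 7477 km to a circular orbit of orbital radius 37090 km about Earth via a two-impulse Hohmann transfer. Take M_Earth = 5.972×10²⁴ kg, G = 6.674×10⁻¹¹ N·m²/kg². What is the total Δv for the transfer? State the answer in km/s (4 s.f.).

Δv_total ≈ 3.498 km/s

μ = GM = 6.674×10⁻¹¹ × 5.972×10²⁴ = 3.986×10¹⁴ m³/s².
r₁ = 7477 km = 7.477×10⁶ m.
r₂ = 37090 km = 3.709×10⁷ m.
Transfer ellipse a_t = (r₁ + r₂)/2 = 2.228×10⁷ m.
At r₁: circular v_c1 = √(μ/r₁) = 7301 m/s; transfer-perigee v_p = √[μ(2/r₁ − 1/a_t)] = 9419 m/s.
Δv₁ = v_p − v_c1 = 2118 m/s.
At r₂: circular v_c2 = √(μ/r₂) = 3278 m/s; transfer-apogee v_a = √[μ(2/r₂ − 1/a_t)] = 1899 m/s.
Δv₂ = v_c2 − v_a = 1379 m/s.
Total Δv = Δv₁ + Δv₂ = 3498 m/s = 3.498 km/s.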